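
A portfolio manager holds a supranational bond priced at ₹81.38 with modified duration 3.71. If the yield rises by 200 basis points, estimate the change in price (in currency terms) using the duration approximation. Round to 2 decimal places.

Duration approximation: ΔP/P ≈ -D_mod · Δy = -3.71 × (+0.02) = -0.074200.
ΔP ≈ 81.38 × (-0.074200) = -6.038396.

-₹6.04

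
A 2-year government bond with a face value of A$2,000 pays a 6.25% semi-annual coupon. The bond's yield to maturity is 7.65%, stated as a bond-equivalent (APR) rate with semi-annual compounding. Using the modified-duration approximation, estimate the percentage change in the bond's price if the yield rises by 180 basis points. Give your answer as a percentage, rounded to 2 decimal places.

-3.31%

Periodic yield y = 0.03825. Modified duration first:
  t   CF        PV=CF/(1+0.03825)^t    t·PV
  1        62.50        60.1974        60.1974
  2        62.50        57.9797       115.9594
  3        62.50        55.8437       167.5311
  4     2,062.50     1,774.9503     7,099.8012
  Σ                  1,948.9712     7,443.4892
P = 1,948.9712; D_Mac = 3.81919 half-year periods = 1.90959 yrs; D_mod = 1.90959/(1+0.03825) = 1.83924 yrs.
ΔP/P ≈ -D_mod · Δy = -1.83924 × (+0.018) = -0.033106 = -3.3106%.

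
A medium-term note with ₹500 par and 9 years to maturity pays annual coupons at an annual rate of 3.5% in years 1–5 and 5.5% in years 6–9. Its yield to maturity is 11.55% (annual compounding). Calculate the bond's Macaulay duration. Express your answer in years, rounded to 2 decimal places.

Periodic yield y = 0.1155. Discount each cash flow and weight by its year:
  t   CF        PV=CF/(1+0.1155)^t    t·PV
  1        17.50        15.6880        15.6880
  2        17.50        14.0637        28.1274
  3        17.50        12.6075        37.8225
  4        17.50        11.3021        45.2085
  5        17.50        10.1319        50.6594
  6        27.50        14.2730        85.6380
  7        27.50        12.7952        89.5661
  8        27.50        11.4703        91.7627
  9       527.50       197.2406     1,775.1653
  Σ                    299.5723     2,219.6379
Price P = Σ PV = 299.5723.
Macaulay duration = Σ(t·PV) / P = 2,219.6379 / 299.5723 = 7.40936 years.

7.41 years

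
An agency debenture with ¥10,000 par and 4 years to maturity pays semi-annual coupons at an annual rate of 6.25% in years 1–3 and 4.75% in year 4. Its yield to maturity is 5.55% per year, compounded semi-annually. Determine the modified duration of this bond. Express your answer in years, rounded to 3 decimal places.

3.507 years

Periodic yield y = 0.02775. First find Macaulay duration:
  t   CF        PV=CF/(1+0.02775)^t    t·PV
  1       312.50       304.0623       304.0623
  2       312.50       295.8524       591.7047
  3       312.50       287.8641       863.5924
  4       312.50       280.0916     1,120.3664
  5       312.50       272.5289     1,362.6446
  6       312.50       265.1704     1,591.0226
  7       237.50       196.0881     1,372.6166
  8    10,237.50     8,224.2070    65,793.6557
  Σ                 10,125.8648    72,999.6654
P = 10,125.8648; Macaulay duration = 72,999.6654 / 10,125.8648 = 7.20923 half-year periods = 3.60461 years.
Modified duration = D_Mac / (1 + y) = 3.60461 / 1.02775 = 3.50729 years.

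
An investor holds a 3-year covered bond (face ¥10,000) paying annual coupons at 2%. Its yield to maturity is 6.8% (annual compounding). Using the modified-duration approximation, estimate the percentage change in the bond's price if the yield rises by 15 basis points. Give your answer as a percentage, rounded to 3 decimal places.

Periodic yield y = 0.068. Modified duration first:
  t   CF        PV=CF/(1+0.068)^t    t·PV
  1       200.00       187.2659       187.2659
  2       200.00       175.3426       350.6852
  3    10,200.00     8,373.1026    25,119.3078
  Σ                  8,735.7112    25,657.2590
P = 8,735.7112; D_Mac = 2.93705 yrs; D_mod = 2.93705/(1+0.068) = 2.75005 yrs.
ΔP/P ≈ -D_mod · Δy = -2.75005 × (+0.0015) = -0.004125 = -0.4125%.

-0.413%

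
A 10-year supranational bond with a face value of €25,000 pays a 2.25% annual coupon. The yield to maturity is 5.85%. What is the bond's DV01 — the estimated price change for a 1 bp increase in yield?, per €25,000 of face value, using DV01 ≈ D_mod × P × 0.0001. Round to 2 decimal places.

Periodic yield y = 0.0585.
  t   CF        PV=CF/(1+0.0585)^t    t·PV
  1       562.50       531.4124       531.4124
  2       562.50       502.0429     1,004.0857
  3       562.50       474.2965     1,422.8896
  4       562.50       448.0836     1,792.3345
  5       562.50       423.3194     2,116.5972
  6       562.50       399.9239     2,399.5434
  7       562.50       377.8213     2,644.7494
  8       562.50       356.9403     2,855.5227
  9       562.50       337.2134     3,034.9202
  10   25,562.50    14,477.5376   144,775.3761
  Σ                 18,328.5914   162,577.4312
P = 18,328.5914; D_Mac = 8.87015 yrs; D_mod = 8.37993 yrs.
DV01 ≈ 8.37993 × 18,328.5914 × 0.0001 = 15.359228.

€15.36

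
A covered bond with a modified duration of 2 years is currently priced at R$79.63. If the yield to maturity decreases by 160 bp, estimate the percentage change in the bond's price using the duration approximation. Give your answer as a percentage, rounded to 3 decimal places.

Duration approximation: ΔP/P ≈ -D_mod · Δy = -2 × (-0.016) = +0.032000.
As a percentage: +3.2000%.

+3.200%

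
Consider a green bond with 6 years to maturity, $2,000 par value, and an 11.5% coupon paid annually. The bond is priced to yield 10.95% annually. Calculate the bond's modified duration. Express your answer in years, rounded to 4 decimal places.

4.2058 years

Periodic yield y = 0.1095. First find Macaulay duration:
  t   CF        PV=CF/(1+0.1095)^t    t·PV
  1       230.00       207.3006       207.3006
  2       230.00       186.8414       373.6829
  3       230.00       168.4015       505.2045
  4       230.00       151.7814       607.1257
  5       230.00       136.8016       684.0082
  6     2,230.00     1,195.4764     7,172.8587
  Σ                  2,046.6030     9,550.1805
P = 2,046.6030; Macaulay duration = 9,550.1805 / 2,046.6030 = 4.66636 years.
Modified duration = D_Mac / (1 + y) = 4.66636 / 1.1095 = 4.20582 years.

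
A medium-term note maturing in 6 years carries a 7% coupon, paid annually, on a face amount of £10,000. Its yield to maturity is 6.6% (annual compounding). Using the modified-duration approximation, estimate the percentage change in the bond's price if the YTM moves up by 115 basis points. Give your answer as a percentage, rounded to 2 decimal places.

Periodic yield y = 0.066. Modified duration first:
  t   CF        PV=CF/(1+0.066)^t    t·PV
  1       700.00       656.6604       656.6604
  2       700.00       616.0041     1,232.0083
  3       700.00       577.8650     1,733.5951
  4       700.00       542.0873     2,168.3491
  5       700.00       508.5247     2,542.6233
  6    10,700.00     7,291.8974    43,751.3844
  Σ                 10,193.0389    52,084.6207
P = 10,193.0389; D_Mac = 5.10982 yrs; D_mod = 5.10982/(1+0.066) = 4.79345 yrs.
ΔP/P ≈ -D_mod · Δy = -4.79345 × (+0.0115) = -0.055125 = -5.5125%.

-5.51%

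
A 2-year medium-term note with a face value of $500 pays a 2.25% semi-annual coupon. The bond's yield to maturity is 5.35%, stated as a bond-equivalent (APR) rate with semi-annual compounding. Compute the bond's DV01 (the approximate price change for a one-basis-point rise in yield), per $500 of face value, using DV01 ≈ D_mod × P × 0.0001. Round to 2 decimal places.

$0.09

Periodic yield y = 0.02675.
  t   CF        PV=CF/(1+0.02675)^t    t·PV
  1        5.625         5.4785         5.4785
  2        5.625         5.3357        10.6714
  3        5.625         5.1967        15.5901
  4      505.625       454.9563     1,819.8252
  Σ                    470.9672     1,851.5653
P = 470.9672; D_Mac = 3.93141 half-year periods = 1.96571 yrs; D_mod = 1.91449 yrs.
DV01 ≈ 1.91449 × 470.9672 × 0.0001 = 0.090166.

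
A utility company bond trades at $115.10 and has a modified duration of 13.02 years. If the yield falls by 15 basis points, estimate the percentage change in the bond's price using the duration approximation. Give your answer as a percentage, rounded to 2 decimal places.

Duration approximation: ΔP/P ≈ -D_mod · Δy = -13.02 × (-0.0015) = +0.019530.
As a percentage: +1.9530%.

+1.95%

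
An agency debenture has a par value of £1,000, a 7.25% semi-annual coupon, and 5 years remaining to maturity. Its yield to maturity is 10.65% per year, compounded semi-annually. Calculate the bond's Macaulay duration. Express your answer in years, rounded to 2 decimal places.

Periodic yield y = 0.05325. Discount each cash flow and weight by its period:
  t   CF        PV=CF/(1+0.05325)^t    t·PV
  1        36.25        34.4173        34.4173
  2        36.25        32.6772        65.3544
  3        36.25        31.0251        93.0754
  4        36.25        29.4566       117.8263
  5        36.25        27.9673       139.8365
  6        36.25        26.5533       159.3201
  7        36.25        25.2109       176.4761
  8        36.25        23.9363       191.4901
  9        36.25        22.7261       204.5348
  10    1,036.25       616.8078     6,168.0781
  Σ                    870.7779     7,350.4091
Price P = Σ PV = 870.7779.
Macaulay duration = Σ(t·PV) / P = 7,350.4091 / 870.7779 = 8.44120 half-year periods.
In years: 8.44120 / 2 = 4.22060 years.

4.22 years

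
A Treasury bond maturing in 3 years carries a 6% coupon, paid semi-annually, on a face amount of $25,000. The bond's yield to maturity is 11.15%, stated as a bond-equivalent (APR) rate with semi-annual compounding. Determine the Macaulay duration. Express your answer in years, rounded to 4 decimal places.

2.7721 years

Periodic yield y = 0.05575. Discount each cash flow and weight by its period:
  t   CF        PV=CF/(1+0.05575)^t    t·PV
  1       750.00       710.3955       710.3955
  2       750.00       672.8823     1,345.7645
  3       750.00       637.3500     1,912.0500
  4       750.00       603.6941     2,414.7762
  5       750.00       571.8154     2,859.0768
  6    25,750.00    18,595.6213   111,573.7277
  Σ                 21,791.7584   120,815.7907
Price P = Σ PV = 21,791.7584.
Macaulay duration = Σ(t·PV) / P = 120,815.7907 / 21,791.7584 = 5.54410 half-year periods.
In years: 5.54410 / 2 = 2.77205 years.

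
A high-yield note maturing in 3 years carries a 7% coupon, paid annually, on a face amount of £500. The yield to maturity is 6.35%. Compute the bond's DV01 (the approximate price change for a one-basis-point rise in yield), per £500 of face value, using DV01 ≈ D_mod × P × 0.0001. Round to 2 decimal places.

£0.13

Periodic yield y = 0.0635.
  t   CF        PV=CF/(1+0.0635)^t    t·PV
  1        35.00        32.9102        32.9102
  2        35.00        30.9452        61.8904
  3       535.00       444.7760     1,334.3279
  Σ                    508.6313     1,429.1284
P = 508.6313; D_Mac = 2.80975 yrs; D_mod = 2.64199 yrs.
DV01 ≈ 2.64199 × 508.6313 × 0.0001 = 0.134380.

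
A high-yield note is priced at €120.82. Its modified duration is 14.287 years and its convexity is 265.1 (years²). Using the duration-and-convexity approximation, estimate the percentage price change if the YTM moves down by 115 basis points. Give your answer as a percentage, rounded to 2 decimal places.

+18.18%

Duration effect: -D_mod·Δy = -14.287 × (-0.0115) = +0.1643005
Convexity effect: ½·C·(Δy)² = 0.5 × 265.1 × (-0.0115)² = +0.0175297375
ΔP/P ≈ +0.1643005 + 0.0175297375 = +0.1818302375
= +18.18302375%.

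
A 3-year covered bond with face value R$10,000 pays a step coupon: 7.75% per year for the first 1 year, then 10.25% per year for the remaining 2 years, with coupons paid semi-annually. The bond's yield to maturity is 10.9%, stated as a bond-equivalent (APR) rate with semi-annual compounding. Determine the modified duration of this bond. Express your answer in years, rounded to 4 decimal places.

2.5604 years

Periodic yield y = 0.0545. First find Macaulay duration:
  t   CF        PV=CF/(1+0.0545)^t    t·PV
  1       387.50       367.4727       367.4727
  2       387.50       348.4805       696.9611
  3       512.50       437.0731     1,311.2194
  4       512.50       414.4838     1,657.9351
  5       512.50       393.0619     1,965.3095
  6    10,512.50     7,645.8629    45,875.1772
  Σ                  9,606.4350    51,874.0750
P = 9,606.4350; Macaulay duration = 51,874.0750 / 9,606.4350 = 5.39993 half-year periods = 2.69996 years.
Modified duration = D_Mac / (1 + y) = 2.69996 / 1.0545 = 2.56042 years.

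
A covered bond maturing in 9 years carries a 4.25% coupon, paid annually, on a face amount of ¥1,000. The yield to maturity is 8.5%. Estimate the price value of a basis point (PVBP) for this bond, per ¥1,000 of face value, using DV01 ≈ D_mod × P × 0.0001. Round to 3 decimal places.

Periodic yield y = 0.085.
  t   CF        PV=CF/(1+0.085)^t    t·PV
  1        42.50        39.1705        39.1705
  2        42.50        36.1018        72.2037
  3        42.50        33.2736        99.8208
  4        42.50        30.6669       122.6676
  5        42.50        28.2644       141.3222
  6        42.50        26.0502       156.3010
  7        42.50        24.0094       168.0656
  8        42.50        22.1285       177.0276
  9     1,042.50       500.2746     4,502.4711
  Σ                    739.9398     5,479.0500
P = 739.9398; D_Mac = 7.40472 yrs; D_mod = 6.82463 yrs.
DV01 ≈ 6.82463 × 739.9398 × 0.0001 = 0.504982.

¥0.505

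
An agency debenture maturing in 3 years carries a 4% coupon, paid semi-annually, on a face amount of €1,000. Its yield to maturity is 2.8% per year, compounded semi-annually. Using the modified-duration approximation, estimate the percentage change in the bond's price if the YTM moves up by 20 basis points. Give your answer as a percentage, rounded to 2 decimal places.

-0.56%

Periodic yield y = 0.014. Modified duration first:
  t   CF        PV=CF/(1+0.014)^t    t·PV
  1        20.00        19.7239        19.7239
  2        20.00        19.4515        38.9031
  3        20.00        19.1830        57.5489
  4        20.00        18.9181        75.6725
  5        20.00        18.6569        93.2847
  6     1,020.00       938.3664     5,630.1983
  Σ                  1,034.2998     5,915.3314
P = 1,034.2998; D_Mac = 5.71916 half-year periods = 2.85958 yrs; D_mod = 2.85958/(1+0.014) = 2.82010 yrs.
ΔP/P ≈ -D_mod · Δy = -2.82010 × (+0.002) = -0.005640 = -0.5640%.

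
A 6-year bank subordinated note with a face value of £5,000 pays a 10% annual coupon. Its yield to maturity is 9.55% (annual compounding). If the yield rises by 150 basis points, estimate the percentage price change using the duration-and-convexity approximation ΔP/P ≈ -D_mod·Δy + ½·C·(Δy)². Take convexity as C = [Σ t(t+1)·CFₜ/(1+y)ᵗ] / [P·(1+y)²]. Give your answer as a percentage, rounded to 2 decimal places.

With y = 0.0955:
  t   CF        PV=CF/(1+0.0955)^t    t·PV        t(t+1)·PV
  1       500.00       456.4126       456.4126         912.8252
  2       500.00       416.6249       833.2498       2,499.7495
  3       500.00       380.3057     1,140.9172       4,563.6687
  4       500.00       347.1526     1,388.6106       6,943.0529
  5       500.00       316.8897     1,584.4484       9,506.6904
  6     5,500.00     3,181.9137    19,091.4823     133,640.3759
  Σ                  5,099.2993    24,495.1208     158,066.3625
P = 5,099.2993; D_Mac = 4.80362 yrs; D_mod = 4.38487 yrs; C = 25.82880.
Duration effect: -4.38487 × (+0.015) = -0.065773
Convexity effect: 0.5 × 25.82880 × (0.015)² = +0.0029057
ΔP/P ≈ -0.065773 + 0.0029057 = -0.062867 = -6.2867%.

-6.29%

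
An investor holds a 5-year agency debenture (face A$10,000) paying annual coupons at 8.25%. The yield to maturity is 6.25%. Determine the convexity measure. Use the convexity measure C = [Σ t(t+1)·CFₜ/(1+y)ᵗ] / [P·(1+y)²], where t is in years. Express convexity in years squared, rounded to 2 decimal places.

With y = 0.0625:
  t   CF        PV=CF/(1+0.0625)^t    t·PV        t(t+1)·PV
  1       825.00       776.4706       776.4706       1,552.9412
  2       825.00       730.7958     1,461.5917       4,384.7751
  3       825.00       687.8079     2,063.4236       8,253.6943
  4       825.00       647.3486     2,589.3943      12,946.9714
  5    10,825.00     7,994.3510    39,971.7549     239,830.5294
  Σ                 10,836.7738    46,862.6350     266,968.9114
P = 10,836.7738.
Convexity = Σ t(t+1)·PV / [P·(1+y)²] = 266,968.9114 / (10,836.7738 × 1.128906) = 21.82241.

21.82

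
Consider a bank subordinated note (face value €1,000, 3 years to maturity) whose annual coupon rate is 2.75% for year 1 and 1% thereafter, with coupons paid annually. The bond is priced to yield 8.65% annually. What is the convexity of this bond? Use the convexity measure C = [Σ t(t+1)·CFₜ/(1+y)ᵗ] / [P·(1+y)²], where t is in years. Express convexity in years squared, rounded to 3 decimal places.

9.852

With y = 0.0865:
  t   CF        PV=CF/(1+0.0865)^t    t·PV        t(t+1)·PV
  1        27.50        25.3106        25.3106          50.6213
  2        10.00         8.4711        16.9422          50.8267
  3     1,010.00       787.4667     2,362.4000       9,449.6001
  Σ                    821.2484     2,404.6529       9,551.0480
P = 821.2484.
Convexity = Σ t(t+1)·PV / [P·(1+y)²] = 9,551.0480 / (821.2484 × 1.180482) = 9.85183.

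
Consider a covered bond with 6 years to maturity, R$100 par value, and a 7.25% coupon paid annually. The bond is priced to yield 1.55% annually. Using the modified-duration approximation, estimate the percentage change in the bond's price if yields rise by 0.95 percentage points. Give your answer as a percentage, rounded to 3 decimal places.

-4.872%

Periodic yield y = 0.0155. Modified duration first:
  t   CF        PV=CF/(1+0.0155)^t    t·PV
  1         7.25         7.1393         7.1393
  2         7.25         7.0304        14.0607
  3         7.25         6.9231        20.7692
  4         7.25         6.8174        27.2696
  5         7.25         6.7133        33.5667
  6       107.25        97.7952       586.7715
  Σ                    132.4187       689.5770
P = 132.4187; D_Mac = 5.20755 yrs; D_mod = 5.20755/(1+0.0155) = 5.12806 yrs.
ΔP/P ≈ -D_mod · Δy = -5.12806 × (+0.0095) = -0.048717 = -4.8717%.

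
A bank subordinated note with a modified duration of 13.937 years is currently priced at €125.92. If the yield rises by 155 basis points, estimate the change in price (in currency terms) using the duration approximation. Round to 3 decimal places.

Duration approximation: ΔP/P ≈ -D_mod · Δy = -13.937 × (+0.0155) = -0.2160235.
ΔP ≈ 125.92 × (-0.2160235) = -27.20167912.

-€27.202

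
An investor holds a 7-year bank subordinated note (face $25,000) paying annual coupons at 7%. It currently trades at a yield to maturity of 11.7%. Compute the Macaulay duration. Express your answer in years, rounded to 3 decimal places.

5.585 years

Periodic yield y = 0.117. Discount each cash flow and weight by its year:
  t   CF        PV=CF/(1+0.117)^t    t·PV
  1     1,750.00     1,566.6965     1,566.6965
  2     1,750.00     1,402.5931     2,805.1862
  3     1,750.00     1,255.6787     3,767.0361
  4     1,750.00     1,124.1528     4,496.6113
  5     1,750.00     1,006.4036     5,032.0180
  6     1,750.00       900.9880     5,405.9280
  7    26,750.00    12,329.6735    86,307.7142
  Σ                 19,586.1862   109,381.1904
Price P = Σ PV = 19,586.1862.
Macaulay duration = Σ(t·PV) / P = 109,381.1904 / 19,586.1862 = 5.58461 years.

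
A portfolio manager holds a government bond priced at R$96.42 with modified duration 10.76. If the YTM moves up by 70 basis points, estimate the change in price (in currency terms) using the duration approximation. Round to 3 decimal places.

-R$7.262

Duration approximation: ΔP/P ≈ -D_mod · Δy = -10.76 × (+0.007) = -0.075320.
ΔP ≈ 96.42 × (-0.075320) = -7.2623544.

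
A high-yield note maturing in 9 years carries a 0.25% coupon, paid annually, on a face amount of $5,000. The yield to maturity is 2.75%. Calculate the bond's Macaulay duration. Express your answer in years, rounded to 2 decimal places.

8.90 years

Periodic yield y = 0.0275. Discount each cash flow and weight by its year:
  t   CF        PV=CF/(1+0.0275)^t    t·PV
  1        12.50        12.1655        12.1655
  2        12.50        11.8399        23.6797
  3        12.50        11.5230        34.5689
  4        12.50        11.2146        44.8583
  5        12.50        10.9144        54.5721
  6        12.50        10.6223        63.7339
  7        12.50        10.3380        72.3661
  8        12.50        10.0613        80.4906
  9     5,012.50     3,926.6113    35,339.5016
  Σ                  4,015.2902    35,725.9367
Price P = Σ PV = 4,015.2902.
Macaulay duration = Σ(t·PV) / P = 35,725.9367 / 4,015.2902 = 8.89747 years.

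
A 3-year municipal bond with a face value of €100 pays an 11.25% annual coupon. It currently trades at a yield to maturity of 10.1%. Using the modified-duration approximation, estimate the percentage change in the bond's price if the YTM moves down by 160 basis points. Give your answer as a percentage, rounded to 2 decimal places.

Periodic yield y = 0.101. Modified duration first:
  t   CF        PV=CF/(1+0.101)^t    t·PV
  1        11.25        10.2180        10.2180
  2        11.25         9.2806        18.5613
  3       111.25        83.3562       250.0687
  Σ                    102.8549       278.8480
P = 102.8549; D_Mac = 2.71108 yrs; D_mod = 2.71108/(1+0.101) = 2.46238 yrs.
ΔP/P ≈ -D_mod · Δy = -2.46238 × (-0.016) = +0.039398 = +3.9398%.

+3.94%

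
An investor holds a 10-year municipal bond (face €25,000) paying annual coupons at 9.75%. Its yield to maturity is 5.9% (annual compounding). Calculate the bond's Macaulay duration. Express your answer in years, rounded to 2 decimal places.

Periodic yield y = 0.059. Discount each cash flow and weight by its year:
  t   CF        PV=CF/(1+0.059)^t    t·PV
  1     2,437.50     2,301.6997     2,301.6997
  2     2,437.50     2,173.4653     4,346.9305
  3     2,437.50     2,052.3751     6,157.1254
  4     2,437.50     1,938.0313     7,752.1251
  5     2,437.50     1,830.0579     9,150.2894
  6     2,437.50     1,728.1000    10,368.5998
  7     2,437.50     1,631.8224    11,422.7571
  8     2,437.50     1,540.9088    12,327.2706
  9     2,437.50     1,455.0603    13,095.5425
  10   27,437.50    15,466.2468   154,662.4682
  Σ                 32,117.7676   231,584.8084
Price P = Σ PV = 32,117.7676.
Macaulay duration = Σ(t·PV) / P = 231,584.8084 / 32,117.7676 = 7.21049 years.

7.21 years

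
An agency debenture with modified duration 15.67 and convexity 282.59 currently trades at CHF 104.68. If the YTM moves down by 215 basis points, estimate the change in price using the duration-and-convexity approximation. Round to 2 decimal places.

+CHF 42.10

Duration effect: -D_mod·Δy = -15.67 × (-0.0215) = +0.336905
Convexity effect: ½·C·(Δy)² = 0.5 × 282.59 × (-0.0215)² = +0.06531361375
ΔP/P ≈ +0.336905 + 0.06531361375 = +0.40221861375
ΔP ≈ 104.68 × (+0.40221861375) = +42.10424448735.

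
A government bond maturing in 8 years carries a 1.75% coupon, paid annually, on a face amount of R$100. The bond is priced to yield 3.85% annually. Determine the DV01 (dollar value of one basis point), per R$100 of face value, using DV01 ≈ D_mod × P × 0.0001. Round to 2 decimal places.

R$0.06

Periodic yield y = 0.0385.
  t   CF        PV=CF/(1+0.0385)^t    t·PV
  1         1.75         1.6851         1.6851
  2         1.75         1.6227         3.2453
  3         1.75         1.5625         4.6875
  4         1.75         1.5046         6.0183
  5         1.75         1.4488         7.2440
  6         1.75         1.3951         8.3705
  7         1.75         1.3434         9.4035
  8       101.75        75.2112       601.6895
  Σ                     85.7732       642.3436
P = 85.7732; D_Mac = 7.48886 yrs; D_mod = 7.21122 yrs.
DV01 ≈ 7.21122 × 85.7732 × 0.0001 = 0.061853.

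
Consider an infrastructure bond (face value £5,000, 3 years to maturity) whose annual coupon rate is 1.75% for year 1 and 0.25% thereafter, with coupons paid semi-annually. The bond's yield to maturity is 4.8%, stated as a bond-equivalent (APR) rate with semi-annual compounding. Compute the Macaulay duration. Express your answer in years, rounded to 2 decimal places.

2.95 years

Periodic yield y = 0.024. Discount each cash flow and weight by its period:
  t   CF        PV=CF/(1+0.024)^t    t·PV
  1        43.75        42.7246        42.7246
  2        43.75        41.7233        83.4465
  3         6.25         5.8208        17.4623
  4         6.25         5.6843        22.7374
  5         6.25         5.5511        27.7556
  6     5,006.25     4,342.2297    26,053.3782
  Σ                  4,443.7338    26,247.5046
Price P = Σ PV = 4,443.7338.
Macaulay duration = Σ(t·PV) / P = 26,247.5046 / 4,443.7338 = 5.90663 half-year periods.
In years: 5.90663 / 2 = 2.95332 years.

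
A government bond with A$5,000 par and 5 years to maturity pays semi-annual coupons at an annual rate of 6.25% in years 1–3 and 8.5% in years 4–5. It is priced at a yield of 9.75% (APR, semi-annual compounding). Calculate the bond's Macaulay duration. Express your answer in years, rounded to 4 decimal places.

4.3097 years

Periodic yield y = 0.04875. Discount each cash flow and weight by its period:
  t   CF        PV=CF/(1+0.04875)^t    t·PV
  1       156.25       148.9869       148.9869
  2       156.25       142.0614       284.1228
  3       156.25       135.4578       406.3735
  4       156.25       129.1612       516.6449
  5       156.25       123.1573       615.7865
  6       156.25       117.4325       704.5948
  7       212.50       152.2843     1,065.9901
  8       212.50       145.2055     1,161.6442
  9       212.50       138.4558     1,246.1022
  10    5,212.50     3,238.3690    32,383.6897
  Σ                  4,470.5717    38,533.9356
Price P = Σ PV = 4,470.5717.
Macaulay duration = Σ(t·PV) / P = 38,533.9356 / 4,470.5717 = 8.61946 half-year periods.
In years: 8.61946 / 2 = 4.30973 years.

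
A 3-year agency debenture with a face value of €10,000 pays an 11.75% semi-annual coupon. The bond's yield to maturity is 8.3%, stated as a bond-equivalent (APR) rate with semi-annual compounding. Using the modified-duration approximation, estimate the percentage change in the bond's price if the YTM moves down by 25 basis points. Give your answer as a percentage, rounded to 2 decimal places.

Periodic yield y = 0.0415. Modified duration first:
  t   CF        PV=CF/(1+0.0415)^t    t·PV
  1       587.50       564.0903       564.0903
  2       587.50       541.6133     1,083.2266
  3       587.50       520.0320     1,560.0959
  4       587.50       499.3106     1,997.2423
  5       587.50       479.4149     2,397.0743
  6    10,587.50     8,295.4085    49,772.4510
  Σ                 10,899.8695    57,374.1805
P = 10,899.8695; D_Mac = 5.26375 half-year periods = 2.63187 yrs; D_mod = 2.63187/(1+0.0415) = 2.52700 yrs.
ΔP/P ≈ -D_mod · Δy = -2.52700 × (-0.0025) = +0.006318 = +0.6318%.

+0.63%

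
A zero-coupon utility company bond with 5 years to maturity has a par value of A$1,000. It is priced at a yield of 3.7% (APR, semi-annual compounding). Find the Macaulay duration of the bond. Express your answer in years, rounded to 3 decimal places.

5.000 years

A zero-coupon bond has a single cash flow at maturity, so its Macaulay duration equals its maturity: 5 years.
(Equivalently: 10 semi-annual periods ÷ 2 = 5 years.)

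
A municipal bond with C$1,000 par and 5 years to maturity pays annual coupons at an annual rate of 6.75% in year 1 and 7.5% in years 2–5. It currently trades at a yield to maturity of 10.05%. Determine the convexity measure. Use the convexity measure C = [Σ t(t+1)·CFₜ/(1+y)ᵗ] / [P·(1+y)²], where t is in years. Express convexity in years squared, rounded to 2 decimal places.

20.42

With y = 0.1005:
  t   CF        PV=CF/(1+0.1005)^t    t·PV        t(t+1)·PV
  1        67.50        61.3358        61.3358         122.6715
  2        75.00        61.9272       123.8543         371.5630
  3        75.00        56.2718       168.8155         675.2621
  4        75.00        51.1330       204.5319       1,022.6595
  5     1,075.00       665.9755     3,329.8773      19,979.2640
  Σ                    896.6432     3,888.4148      22,171.4201
P = 896.6432.
Convexity = Σ t(t+1)·PV / [P·(1+y)²] = 22,171.4201 / (896.6432 × 1.211100) = 20.41709.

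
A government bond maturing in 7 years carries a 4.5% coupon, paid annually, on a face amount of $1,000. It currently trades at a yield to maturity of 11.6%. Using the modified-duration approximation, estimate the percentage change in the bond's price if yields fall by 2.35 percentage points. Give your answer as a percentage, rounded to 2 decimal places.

Periodic yield y = 0.116. Modified duration first:
  t   CF        PV=CF/(1+0.116)^t    t·PV
  1        45.00        40.3226        40.3226
  2        45.00        36.1313        72.2627
  3        45.00        32.3758        97.1273
  4        45.00        29.0105       116.0421
  5        45.00        25.9951       129.9755
  6        45.00        23.2931       139.7586
  7     1,045.00       484.6932     3,392.8524
  Σ                    671.8216     3,988.3412
P = 671.8216; D_Mac = 5.93661 yrs; D_mod = 5.93661/(1+0.116) = 5.31954 yrs.
ΔP/P ≈ -D_mod · Δy = -5.31954 × (-0.0235) = +0.125009 = +12.5009%.

+12.50%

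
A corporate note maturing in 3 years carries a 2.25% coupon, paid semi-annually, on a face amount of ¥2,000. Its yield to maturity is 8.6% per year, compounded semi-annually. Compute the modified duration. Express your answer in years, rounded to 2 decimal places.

2.79 years

Periodic yield y = 0.043. First find Macaulay duration:
  t   CF        PV=CF/(1+0.043)^t    t·PV
  1        22.50        21.5724        21.5724
  2        22.50        20.6830        41.3660
  3        22.50        19.8303        59.4909
  4        22.50        19.0128        76.0511
  5        22.50        18.2289        91.1446
  6     2,022.50     1,571.0235     9,426.1410
  Σ                  1,670.3509     9,715.7660
P = 1,670.3509; Macaulay duration = 9,715.7660 / 1,670.3509 = 5.81660 half-year periods = 2.90830 years.
Modified duration = D_Mac / (1 + y) = 2.90830 / 1.043 = 2.78840 years.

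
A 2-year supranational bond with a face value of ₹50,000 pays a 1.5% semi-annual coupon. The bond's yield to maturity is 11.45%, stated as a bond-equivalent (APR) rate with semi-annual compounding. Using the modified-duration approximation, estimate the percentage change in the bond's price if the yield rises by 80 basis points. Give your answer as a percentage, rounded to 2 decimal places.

-1.49%

Periodic yield y = 0.05725. Modified duration first:
  t   CF        PV=CF/(1+0.05725)^t    t·PV
  1       375.00       354.6938       354.6938
  2       375.00       335.4871       670.9743
  3       375.00       317.3205       951.9616
  4    50,375.00    40,318.4923   161,273.9694
  Σ                 41,325.9938   163,251.5991
P = 41,325.9938; D_Mac = 3.95034 half-year periods = 1.97517 yrs; D_mod = 1.97517/(1+0.05725) = 1.86821 yrs.
ΔP/P ≈ -D_mod · Δy = -1.86821 × (+0.008) = -0.014946 = -1.4946%.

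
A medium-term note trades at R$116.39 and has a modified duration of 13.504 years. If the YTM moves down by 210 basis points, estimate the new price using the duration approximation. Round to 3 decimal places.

Duration approximation: ΔP/P ≈ -D_mod · Δy = -13.504 × (-0.021) = +0.283584.
New price ≈ 116.39 × (1 + 0.283584) = 149.39634176.

R$149.396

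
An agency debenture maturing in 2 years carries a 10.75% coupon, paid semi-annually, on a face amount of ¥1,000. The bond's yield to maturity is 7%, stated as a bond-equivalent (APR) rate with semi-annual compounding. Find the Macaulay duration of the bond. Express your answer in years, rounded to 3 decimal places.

Periodic yield y = 0.035. Discount each cash flow and weight by its period:
  t   CF        PV=CF/(1+0.035)^t    t·PV
  1        53.75        51.9324        51.9324
  2        53.75        50.1762       100.3524
  3        53.75        48.4794       145.4383
  4     1,053.75       918.2822     3,673.1290
  Σ                  1,068.8702     3,970.8520
Price P = Σ PV = 1,068.8702.
Macaulay duration = Σ(t·PV) / P = 3,970.8520 / 1,068.8702 = 3.71500 half-year periods.
In years: 3.71500 / 2 = 1.85750 years.

1.857 years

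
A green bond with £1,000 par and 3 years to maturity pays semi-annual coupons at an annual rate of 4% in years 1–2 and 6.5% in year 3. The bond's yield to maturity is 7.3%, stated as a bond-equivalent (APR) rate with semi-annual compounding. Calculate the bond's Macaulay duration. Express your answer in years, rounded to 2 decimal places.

Periodic yield y = 0.0365. Discount each cash flow and weight by its period:
  t   CF        PV=CF/(1+0.0365)^t    t·PV
  1        20.00        19.2957        19.2957
  2        20.00        18.6162        37.2324
  3        20.00        17.9607        53.8820
  4        20.00        17.3282        69.3127
  5        32.50        27.1667       135.8335
  6     1,032.50       832.6725     4,996.0350
  Σ                    933.0399     5,311.5913
Price P = Σ PV = 933.0399.
Macaulay duration = Σ(t·PV) / P = 5,311.5913 / 933.0399 = 5.69278 half-year periods.
In years: 5.69278 / 2 = 2.84639 years.

2.85 years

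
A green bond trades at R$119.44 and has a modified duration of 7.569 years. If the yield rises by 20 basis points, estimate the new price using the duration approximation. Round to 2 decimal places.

Duration approximation: ΔP/P ≈ -D_mod · Δy = -7.569 × (+0.002) = -0.015138.
New price ≈ 119.44 × (1 - 0.015138) = 117.63191728.

R$117.63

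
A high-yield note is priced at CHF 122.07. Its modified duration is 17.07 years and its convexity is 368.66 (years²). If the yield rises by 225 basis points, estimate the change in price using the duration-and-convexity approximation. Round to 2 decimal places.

Duration effect: -D_mod·Δy = -17.07 × (+0.0225) = -0.384075
Convexity effect: ½·C·(Δy)² = 0.5 × 368.66 × (0.0225)² = +0.0933170625
ΔP/P ≈ -0.384075 + 0.0933170625 = -0.2907579375
ΔP ≈ 122.07 × (-0.2907579375) = -35.492821430625.

-CHF 35.49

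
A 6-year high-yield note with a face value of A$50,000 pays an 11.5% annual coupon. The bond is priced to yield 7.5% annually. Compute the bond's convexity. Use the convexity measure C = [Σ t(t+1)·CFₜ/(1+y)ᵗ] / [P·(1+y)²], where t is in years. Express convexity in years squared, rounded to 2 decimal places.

26.51

With y = 0.075:
  t   CF        PV=CF/(1+0.075)^t    t·PV        t(t+1)·PV
  1     5,750.00     5,348.8372     5,348.8372      10,697.6744
  2     5,750.00     4,975.6625     9,951.3250      29,853.9751
  3     5,750.00     4,628.5233    13,885.5698      55,542.2793
  4     5,750.00     4,305.6030    17,222.4122      86,112.0609
  5     5,750.00     4,005.2121    20,026.0607     120,156.3641
  6    55,750.00    36,123.8547   216,743.1279   1,517,201.8955
  Σ                 59,387.6928   283,177.3329   1,819,564.2493
P = 59,387.6928.
Convexity = Σ t(t+1)·PV / [P·(1+y)²] = 1,819,564.2493 / (59,387.6928 × 1.155625) = 26.51270.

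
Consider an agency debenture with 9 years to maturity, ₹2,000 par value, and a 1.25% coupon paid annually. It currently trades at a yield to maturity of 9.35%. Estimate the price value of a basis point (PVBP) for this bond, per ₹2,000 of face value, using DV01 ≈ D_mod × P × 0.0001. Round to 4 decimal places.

Periodic yield y = 0.0935.
  t   CF        PV=CF/(1+0.0935)^t    t·PV
  1        25.00        22.8624        22.8624
  2        25.00        20.9075        41.8150
  3        25.00        19.1198        57.3594
  4        25.00        17.4850        69.9399
  5        25.00        15.9899        79.9496
  6        25.00        14.6227        87.7361
  7        25.00        13.3724        93.6066
  8        25.00        12.2290        97.8317
  9     2,025.00       905.8493     8,152.6435
  Σ                  1,042.4379     8,703.7442
P = 1,042.4379; D_Mac = 8.34941 yrs; D_mod = 7.63549 yrs.
DV01 ≈ 7.63549 × 1,042.4379 × 0.0001 = 0.795953.

₹0.7960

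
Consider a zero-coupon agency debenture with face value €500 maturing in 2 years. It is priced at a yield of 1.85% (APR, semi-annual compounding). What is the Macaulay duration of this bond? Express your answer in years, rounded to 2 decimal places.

2.00 years

A zero-coupon bond has a single cash flow at maturity, so its Macaulay duration equals its maturity: 2 years.
(Equivalently: 4 semi-annual periods ÷ 2 = 2 years.)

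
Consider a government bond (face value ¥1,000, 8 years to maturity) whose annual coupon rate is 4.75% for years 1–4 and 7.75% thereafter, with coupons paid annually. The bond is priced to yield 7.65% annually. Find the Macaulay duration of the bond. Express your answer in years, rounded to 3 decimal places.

6.682 years

Periodic yield y = 0.0765. Discount each cash flow and weight by its year:
  t   CF        PV=CF/(1+0.0765)^t    t·PV
  1        47.50        44.1245        44.1245
  2        47.50        40.9888        81.9777
  3        47.50        38.0760       114.2280
  4        47.50        35.3702       141.4808
  5        77.50        53.6082       268.0412
  6        77.50        49.7986       298.7919
  7        77.50        46.2598       323.8184
  8     1,077.50       597.4547     4,779.6379
  Σ                    905.6809     6,052.1003
Price P = Σ PV = 905.6809.
Macaulay duration = Σ(t·PV) / P = 6,052.1003 / 905.6809 = 6.68238 years.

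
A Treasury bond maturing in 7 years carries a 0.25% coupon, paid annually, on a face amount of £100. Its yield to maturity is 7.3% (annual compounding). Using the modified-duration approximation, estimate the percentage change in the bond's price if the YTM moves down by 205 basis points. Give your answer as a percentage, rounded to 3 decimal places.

+13.240%

Periodic yield y = 0.073. Modified duration first:
  t   CF        PV=CF/(1+0.073)^t    t·PV
  1         0.25         0.2330         0.2330
  2         0.25         0.2171         0.4343
  3         0.25         0.2024         0.6071
  4         0.25         0.1886         0.7544
  5         0.25         0.1758         0.8788
  6         0.25         0.1638         0.9829
  7       100.25        61.2190       428.5331
  Σ                     62.3997       432.4236
P = 62.3997; D_Mac = 6.92990 yrs; D_mod = 6.92990/(1+0.073) = 6.45843 yrs.
ΔP/P ≈ -D_mod · Δy = -6.45843 × (-0.0205) = +0.132398 = +13.2398%.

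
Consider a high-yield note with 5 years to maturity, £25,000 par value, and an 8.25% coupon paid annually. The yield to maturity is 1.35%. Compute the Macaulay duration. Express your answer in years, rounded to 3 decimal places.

4.397 years

Periodic yield y = 0.0135. Discount each cash flow and weight by its year:
  t   CF        PV=CF/(1+0.0135)^t    t·PV
  1     2,062.50     2,035.0271     2,035.0271
  2     2,062.50     2,007.9202     4,015.8404
  3     2,062.50     1,981.1744     5,943.5231
  4     2,062.50     1,954.7848     7,819.1391
  5    27,062.50    25,307.4943   126,537.4717
  Σ                 33,286.4008   146,351.0014
Price P = Σ PV = 33,286.4008.
Macaulay duration = Σ(t·PV) / P = 146,351.0014 / 33,286.4008 = 4.39672 years.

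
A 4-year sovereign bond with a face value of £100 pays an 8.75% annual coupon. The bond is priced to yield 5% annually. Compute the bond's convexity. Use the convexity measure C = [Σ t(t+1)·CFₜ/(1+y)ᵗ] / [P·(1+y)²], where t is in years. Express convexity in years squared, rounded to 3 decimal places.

15.566

With y = 0.05:
  t   CF        PV=CF/(1+0.05)^t    t·PV        t(t+1)·PV
  1         8.75         8.3333         8.3333          16.6667
  2         8.75         7.9365        15.8730          47.6190
  3         8.75         7.5586        22.6757          90.7029
  4       108.75        89.4689       357.8756       1,789.3779
  Σ                    113.2973       404.7577       1,944.3665
P = 113.2973.
Convexity = Σ t(t+1)·PV / [P·(1+y)²] = 1,944.3665 / (113.2973 × 1.102500) = 15.56610.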